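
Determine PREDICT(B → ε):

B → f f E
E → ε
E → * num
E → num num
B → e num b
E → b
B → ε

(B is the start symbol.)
{ $ }

PREDICT(B → ε) = (FIRST(RHS) \ {ε}) ∪ (FOLLOW(B) if ε ∈ FIRST(RHS), i.e. RHS ⇒* ε)
The right-hand side is ε (FIRST(ε) = { ε }), so the predict set is FOLLOW(B) = { $ }
PREDICT(B → ε) = { $ }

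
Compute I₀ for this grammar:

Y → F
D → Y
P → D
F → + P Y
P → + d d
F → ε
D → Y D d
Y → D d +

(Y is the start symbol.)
First, augment the grammar with Y' → Y
I₀ = CLOSURE({ [Y' → . Y] }):
  [Y' → . Y] has the dot before Y: add [Y → . F], [Y → . D d +]
  [Y → . F] has the dot before F: add [F → . + P Y], [F → .]
  [Y → . D d +] has the dot before D: add [D → . Y], [D → . Y D d]
No further items can be added.

I₀ = { [D → . Y D d], [D → . Y], [F → . + P Y], [F → .], [Y → . D d +], [Y → . F], [Y' → . Y] }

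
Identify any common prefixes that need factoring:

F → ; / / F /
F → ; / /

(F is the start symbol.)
Yes, F has productions with common prefix '; / /'

Left-factoring is needed when two productions for the same non-terminal
share a common prefix on the right-hand side.

Productions for F:
  F → ; / / F /
  F → ; / /

Found common prefix '; / /' in productions for F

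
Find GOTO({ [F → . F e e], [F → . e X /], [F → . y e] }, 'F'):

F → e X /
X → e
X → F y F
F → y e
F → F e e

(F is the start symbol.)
{ [F → F . e e] }

GOTO(I, 'F') = CLOSURE({ [A → αX.β] : [A → α.Xβ] ∈ I, X = 'F' })

Items with dot before 'F', with the dot advanced:
  [F → . F e e] → [F → F . e e]
Closure adds nothing (no advanced item has the dot before a non-terminal).

GOTO = { [F → F . e e] }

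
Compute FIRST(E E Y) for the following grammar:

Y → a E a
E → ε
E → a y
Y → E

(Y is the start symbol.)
{ 'a', ε }

FIRST sets of the non-terminals involved (from the grammar, by fixed-point iteration):
  FIRST(E) = { 'a', ε }
  FIRST(Y) = { 'a', ε }

To compute FIRST(E E Y), process the symbols left to right:
Symbol E is a non-terminal. Add FIRST(E) \ {ε} = { 'a' }
E is nullable (ε ∈ FIRST(E)), continue to the next symbol.
Symbol E is a non-terminal. Add FIRST(E) \ {ε} = { 'a' }
E is nullable (ε ∈ FIRST(E)), continue to the next symbol.
Symbol Y is a non-terminal. Add FIRST(Y) \ {ε} = { 'a' }
Y is nullable (ε ∈ FIRST(Y)), continue to the next symbol.
All symbols are nullable, so ε is in the result.
FIRST(E E Y) = { 'a', ε }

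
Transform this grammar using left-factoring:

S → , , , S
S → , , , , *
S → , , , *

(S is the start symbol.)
S → , , , S'
S' → S
S' → , *
S' → *

Left-factoring transforms A → αβ₁ | αβ₂ into A → αA' and A' → β₁ | β₂
(α is the longest common prefix among the alternatives). Repeat until
no nonterminal has two alternatives with a common prefix.

Round 1: S has alternatives sharing prefix ', , ,'. Introduce S': S → , , , S'
  Add: S' → S
  Add: S' → , *
  Add: S' → *

No remaining common prefixes — done.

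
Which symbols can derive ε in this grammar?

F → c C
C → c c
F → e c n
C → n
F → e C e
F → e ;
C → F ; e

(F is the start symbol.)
None

There are no ε-productions, so no non-terminal can derive ε.
No non-terminals are nullable.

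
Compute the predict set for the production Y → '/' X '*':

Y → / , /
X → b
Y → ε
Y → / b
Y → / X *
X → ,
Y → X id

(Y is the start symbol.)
PREDICT(Y → '/' X '*') = (FIRST(RHS) \ {ε}) ∪ (FOLLOW(Y) if ε ∈ FIRST(RHS), i.e. RHS ⇒* ε)
FIRST('/' X '*') = { '/' }
ε ∉ FIRST('/' X '*'), so FOLLOW(Y) is not added.
PREDICT(Y → '/' X '*') = { '/' }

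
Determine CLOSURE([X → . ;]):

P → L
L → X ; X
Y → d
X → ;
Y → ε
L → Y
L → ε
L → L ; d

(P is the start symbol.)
Start with: [X → . ;]
The dot precedes the terminal ';', so nothing is added.

CLOSURE = { [X → . ;] }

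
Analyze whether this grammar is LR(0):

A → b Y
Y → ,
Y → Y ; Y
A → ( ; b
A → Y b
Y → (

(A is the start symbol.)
No. Shift-reduce conflict between [Y → ( .] and [A → ( . ; b]

Augment with A' → A and build the canonical LR(0) collection (I0 = CLOSURE({[A' → . A]}), then GOTO on every symbol after a dot until no new states appear). It has 13 states:
  I0: { [A → . ( ; b], [A → . Y b], [A → . b Y], [A' → . A], [Y → . (], [Y → . ,], [Y → . Y ; Y] }  — shift
  I1: { [A → ( . ; b], [Y → ( .] }  — shift, reduce
  I2: { [Y → , .] }  — reduce
  I3: { [A' → A .] }  — accept
  I4: { [A → Y . b], [Y → Y . ; Y] }  — shift
  I5: { [A → b . Y], [Y → . (], [Y → . ,], [Y → . Y ; Y] }  — shift
  I6: { [Y → ( .] }  — reduce
  I7: { [A → b Y .], [Y → Y . ; Y] }  — shift, reduce
  I8: { [Y → . (], [Y → . ,], [Y → . Y ; Y], [Y → Y ; . Y] }  — shift
  I9: { [Y → Y . ; Y], [Y → Y ; Y .] }  — shift, reduce
  I10: { [A → Y b .] }  — reduce
  I11: { [A → ( ; . b] }  — shift
  I12: { [A → ( ; b .] }  — reduce

Conflict in state I1:
  Shift-reduce conflict between [Y → ( .] and [A → ( . ; b]
So the grammar is NOT LR(0).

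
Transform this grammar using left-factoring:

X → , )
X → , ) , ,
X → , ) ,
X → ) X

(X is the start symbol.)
X → , ) X'
X' → ε
X' → , X''
X'' → ,
X'' → ε
X → ) X

Left-factoring transforms A → αβ₁ | αβ₂ into A → αA' and A' → β₁ | β₂
(α is the longest common prefix among the alternatives). Repeat until
no nonterminal has two alternatives with a common prefix.

Round 1: X has alternatives sharing prefix ', )'. Introduce X': X → , ) X'
  Add: X' → ε
  Add: X' → , ,
  Add: X' → ,

Round 2: X' has alternatives sharing prefix ','. Introduce X'': X' → , X''
  Add: X'' → ,
  Add: X'' → ε

No remaining common prefixes — done.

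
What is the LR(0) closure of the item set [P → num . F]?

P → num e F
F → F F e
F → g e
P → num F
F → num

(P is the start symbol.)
To compute CLOSURE, for each item [A → α.Bβ] where B is a non-terminal, add [B → .γ] for all productions B → γ; repeat for the newly added items until nothing changes.

Start with: [P → num . F]
  [P → num . F] has the dot before F: add [F → . F F e], [F → . g e], [F → . num]
No further items can be added.

CLOSURE = { [F → . F F e], [F → . g e], [F → . num], [P → num . F] }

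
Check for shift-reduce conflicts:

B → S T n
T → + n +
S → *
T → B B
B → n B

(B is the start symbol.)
Augment with B' → B and build the canonical LR(0) collection (I0 = CLOSURE({[B' → . B]}), then GOTO on every symbol after a dot until no new states appear). It has 13 states:
  I0: { [B → . S T n], [B → . n B], [B' → . B], [S → . *] }  — shift
  I1: { [S → * .] }  — reduce
  I2: { [B' → B .] }  — accept
  I3: { [B → . S T n], [B → . n B], [B → S . T n], [S → . *], [T → . + n +], [T → . B B] }  — shift
  I4: { [B → . S T n], [B → . n B], [B → n . B], [S → . *] }  — shift
  I5: { [B → n B .] }  — reduce
  I6: { [T → + . n +] }  — shift
  I7: { [B → . S T n], [B → . n B], [S → . *], [T → B . B] }  — shift
  I8: { [B → S T . n] }  — shift
  I9: { [B → S T n .] }  — reduce
  I10: { [T → B B .] }  — reduce
  I11: { [T → + n . +] }  — shift
  I12: { [T → + n + .] }  — reduce

No state contains both a complete item and a shift item.

Answer: No shift-reduce conflicts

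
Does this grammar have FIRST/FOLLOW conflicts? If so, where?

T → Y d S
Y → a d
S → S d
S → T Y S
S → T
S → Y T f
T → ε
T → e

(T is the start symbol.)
Yes. T → Y d S with FOLLOW(T) on { 'a' }; S → S d with FOLLOW(S) on { 'a', 'd' }; S → T Y S with FOLLOW(S) on { 'a' }; S → Y T f with FOLLOW(S) on { 'a' }

Nullable non-terminals: S, T.
FIRST sets used below: FIRST(S) = { 'a', 'd', 'e', ε }, FIRST(T) = { 'a', 'e', ε }, FIRST(Y) = { 'a' }

S: nullable alternative(s) S → T; FOLLOW(S) = { $, 'a', 'd', 'f' }
  S → S d: FIRST \ {ε} = { 'a', 'd', 'e' } — overlaps FOLLOW(S) on { 'a', 'd' }: CONFLICT
  S → T Y S: FIRST \ {ε} = { 'a', 'e' } — overlaps FOLLOW(S) on { 'a' }: CONFLICT
  S → T: FIRST \ {ε} = { 'a', 'e' } — this is the only nullable alternative, skip
  S → Y T f: FIRST \ {ε} = { 'a' } — overlaps FOLLOW(S) on { 'a' }: CONFLICT

T: nullable alternative(s) T → ε; FOLLOW(T) = { $, 'a', 'd', 'f' }
  T → Y d S: FIRST \ {ε} = { 'a' } — overlaps FOLLOW(T) on { 'a' }: CONFLICT
  T → ε: FIRST \ {ε} = { } — this is the only nullable alternative, skip
  T → e: FIRST \ {ε} = { 'e' } — disjoint from FOLLOW(T)

Y has no nullable alternative, so no FIRST/FOLLOW check is needed there.

So the grammar has 4 FIRST/FOLLOW conflicts (marked CONFLICT above).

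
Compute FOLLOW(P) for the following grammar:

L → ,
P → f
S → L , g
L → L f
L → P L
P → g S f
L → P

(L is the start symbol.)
In L → P L: P is followed by L, add FIRST(L) \ {ε} = { ',', 'f', 'g' }
In L → P: P is at the end, add FOLLOW(L)

The FOLLOW sets referred to above (computed the same way, to a fixed point):
  FOLLOW(L) = { $, ',', 'f' }

Taking the union: FOLLOW(P) = { $, ',', 'f', 'g' }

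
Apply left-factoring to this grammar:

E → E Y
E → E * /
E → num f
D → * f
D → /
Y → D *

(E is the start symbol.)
Left-factoring transforms A → αβ₁ | αβ₂ into A → αA' and A' → β₁ | β₂
(α is the longest common prefix among the alternatives). Repeat until
no nonterminal has two alternatives with a common prefix.

Round 1: E has alternatives sharing prefix 'E'. Introduce E': E → E E'
  Add: E' → Y
  Add: E' → * /

No remaining common prefixes — done.

Resulting grammar:
E → E E'
E' → Y
E' → * /
E → num f
D → * f
D → /
Y → D *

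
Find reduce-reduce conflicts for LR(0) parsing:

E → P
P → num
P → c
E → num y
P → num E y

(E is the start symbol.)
No reduce-reduce conflicts

A reduce-reduce conflict occurs when an LR(0) state has two complete items [A → α .] and [B → β .] — both call for a reduction, and with no lookahead the parser cannot choose between them.

Augment with E' → E and build the canonical LR(0) collection (I0 = CLOSURE({[E' → . E]}), then GOTO on every symbol after a dot until no new states appear). It has 8 states:
  I0: { [E → . P], [E → . num y], [E' → . E], [P → . c], [P → . num E y], [P → . num] }  — shift
  I1: { [E' → E .] }  — accept
  I2: { [E → P .] }  — reduce
  I3: { [P → c .] }  — reduce
  I4: { [E → . P], [E → . num y], [E → num . y], [P → . c], [P → . num E y], [P → . num], [P → num . E y], [P → num .] }  — shift, reduce
  I5: { [P → num E . y] }  — shift
  I6: { [E → num y .] }  — reduce
  I7: { [P → num E y .] }  — reduce

No state contains more than one complete item.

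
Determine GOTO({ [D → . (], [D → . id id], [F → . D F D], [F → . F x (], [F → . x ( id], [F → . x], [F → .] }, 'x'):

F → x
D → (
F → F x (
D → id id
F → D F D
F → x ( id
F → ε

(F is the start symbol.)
GOTO(I, 'x') = CLOSURE({ [A → αX.β] : [A → α.Xβ] ∈ I, X = 'x' })

Items with dot before 'x', with the dot advanced:
  [F → . x] → [F → x .]
  [F → . x ( id] → [F → x . ( id]
Closure adds nothing (no advanced item has the dot before a non-terminal).

GOTO = { [F → x . ( id], [F → x .] }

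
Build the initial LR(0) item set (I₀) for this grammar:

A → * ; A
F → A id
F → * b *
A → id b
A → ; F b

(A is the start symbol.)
{ [A → . * ; A], [A → . ; F b], [A → . id b], [A' → . A] }

First, augment the grammar with A' → A
I₀ = CLOSURE({ [A' → . A] }):
  [A' → . A] has the dot before A: add [A → . * ; A], [A → . id b], [A → . ; F b]
No further items can be added.

I₀ = { [A → . * ; A], [A → . ; F b], [A → . id b], [A' → . A] }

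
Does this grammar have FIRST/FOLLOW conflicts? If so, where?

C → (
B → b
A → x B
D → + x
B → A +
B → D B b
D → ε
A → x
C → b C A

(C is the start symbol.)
Yes. D → '+' x with FOLLOW(D) on { '+' }

Nullable non-terminals: D.

D: nullable alternative(s) D → ε; FOLLOW(D) = { '+', 'b', 'x' }
  D → + x: FIRST \ {ε} = { '+' } — overlaps FOLLOW(D) on { '+' }: CONFLICT
  D → ε: FIRST \ {ε} = { } — this is the only nullable alternative, skip

A, B, C have no nullable alternative, so no FIRST/FOLLOW check is needed there.

So the grammar has 1 FIRST/FOLLOW conflict (marked CONFLICT above).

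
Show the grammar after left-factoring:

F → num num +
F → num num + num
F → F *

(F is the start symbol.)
Left-factoring transforms A → αβ₁ | αβ₂ into A → αA' and A' → β₁ | β₂
(α is the longest common prefix among the alternatives). Repeat until
no nonterminal has two alternatives with a common prefix.

Round 1: F has alternatives sharing prefix 'num num +'. Introduce F': F → num num + F'
  Add: F' → ε
  Add: F' → num

No remaining common prefixes — done.

Resulting grammar:
F → num num + F'
F' → ε
F' → num
F → F *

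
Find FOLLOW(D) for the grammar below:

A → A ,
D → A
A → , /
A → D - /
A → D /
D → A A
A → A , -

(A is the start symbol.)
{ '-', '/' }

In A → D - /: D is followed by '-' '/', add FIRST('-' '/') \ {ε} = { '-' }
In A → D /: D is followed by '/', add FIRST('/') \ {ε} = { '/' }

Taking the union: FOLLOW(D) = { '-', '/' }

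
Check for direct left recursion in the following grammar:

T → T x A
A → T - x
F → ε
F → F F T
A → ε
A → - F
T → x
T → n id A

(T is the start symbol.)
Yes, T, F are left-recursive

Direct left recursion occurs when N → N α for some non-terminal N (the right-hand side begins with the left-hand side itself).

T → T x A: LEFT RECURSIVE (starts with T)
A → T - x: starts with T
F → ε: starts with ε
F → F F T: LEFT RECURSIVE (starts with F)
A → ε: starts with ε
A → - F: starts with '-'
T → x: starts with x
T → n id A: starts with n

The grammar has direct left recursion on: T, F.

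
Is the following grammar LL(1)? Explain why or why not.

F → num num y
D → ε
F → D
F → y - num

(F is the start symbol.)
A grammar is LL(1) if for each non-terminal N with multiple productions, the predict sets of those productions are pairwise disjoint, where PREDICT(N → α) = (FIRST(α) \ {ε}) ∪ (FOLLOW(N) if α ⇒* ε).

Relevant sets:
  FIRST(D) = { ε }
  FOLLOW(F) = { $ }

For F:
  PREDICT(F → num num y) = { 'num' }
  PREDICT(F → D) = { $ }
  PREDICT(F → y '-' num) = { 'y' }
D has a single production, so nothing to check there.

All predict sets are disjoint. The grammar IS LL(1).

Answer: Yes, the grammar is LL(1).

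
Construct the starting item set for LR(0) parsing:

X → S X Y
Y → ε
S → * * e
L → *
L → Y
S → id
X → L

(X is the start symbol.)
{ [L → . *], [L → . Y], [S → . * * e], [S → . id], [X → . L], [X → . S X Y], [X' → . X], [Y → .] }

First, augment the grammar with X' → X
I₀ = CLOSURE({ [X' → . X] }):
  [X' → . X] has the dot before X: add [X → . S X Y], [X → . L]
  [X → . S X Y] has the dot before S: add [S → . * * e], [S → . id]
  [X → . L] has the dot before L: add [L → . *], [L → . Y]
  [L → . Y] has the dot before Y: add [Y → .]
No further items can be added.

I₀ = { [L → . *], [L → . Y], [S → . * * e], [S → . id], [X → . L], [X → . S X Y], [X' → . X], [Y → .] }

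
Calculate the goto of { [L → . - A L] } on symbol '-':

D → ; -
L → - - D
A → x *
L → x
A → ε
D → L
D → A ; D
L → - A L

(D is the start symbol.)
GOTO(I, '-') = CLOSURE({ [A → αX.β] : [A → α.Xβ] ∈ I, X = '-' })

Items with dot before '-', with the dot advanced:
  [L → . - A L] → [L → - . A L]
Closure of the advanced items:
  [L → - . A L] has the dot before A: add [A → . x *], [A → .]

GOTO = { [A → . x *], [A → .], [L → - . A L] }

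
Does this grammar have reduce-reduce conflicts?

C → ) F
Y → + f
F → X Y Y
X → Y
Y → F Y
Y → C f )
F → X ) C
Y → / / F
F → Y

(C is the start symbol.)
Augment with C' → C and build the canonical LR(0) collection (I0 = CLOSURE({[C' → . C]}), then GOTO on every symbol after a dot until no new states appear). It has 20 states:
  I0: { [C → . ) F], [C' → . C] }  — shift
  I1: { [C → ) . F], [C → . ) F], [F → . X ) C], [F → . X Y Y], [F → . Y], [X → . Y], [Y → . + f], [Y → . / / F], [Y → . C f )], [Y → . F Y] }  — shift
  I2: { [C' → C .] }  — accept
  I3: { [Y → + . f] }  — shift
  I4: { [Y → / . / F] }  — shift
  I5: { [Y → C . f )] }  — shift
  I6: { [C → ) F .], [C → . ) F], [F → . X ) C], [F → . X Y Y], [F → . Y], [X → . Y], [Y → . + f], [Y → . / / F], [Y → . C f )], [Y → . F Y], [Y → F . Y] }  — shift, reduce
  I7: { [C → . ) F], [F → . X ) C], [F → . X Y Y], [F → . Y], [F → X . ) C], [F → X . Y Y], [X → . Y], [Y → . + f], [Y → . / / F], [Y → . C f )], [Y → . F Y] }  — shift
  I8: { [F → Y .], [X → Y .] }  — 2 reduces
  I9: { [C → ) . F], [C → . ) F], [F → . X ) C], [F → . X Y Y], [F → . Y], [F → X ) . C], [X → . Y], [Y → . + f], [Y → . / / F], [Y → . C f )], [Y → . F Y] }  — shift
  I10: { [C → . ) F], [F → . X ) C], [F → . X Y Y], [F → . Y], [X → . Y], [Y → . + f], [Y → . / / F], [Y → . C f )], [Y → . F Y], [Y → F . Y] }  — shift
  I11: { [C → . ) F], [F → . X ) C], [F → . X Y Y], [F → . Y], [F → X Y . Y], [F → Y .], [X → . Y], [X → Y .], [Y → . + f], [Y → . / / F], [Y → . C f )], [Y → . F Y] }  — shift, 2 reduces
  I12: { [F → X Y Y .], [F → Y .], [X → Y .] }  — 3 reduces
  I13: { [F → Y .], [X → Y .], [Y → F Y .] }  — 3 reduces
  I14: { [F → X ) C .], [Y → C . f )] }  — shift, reduce
  I15: { [Y → C f . )] }  — shift
  I16: { [Y → C f ) .] }  — reduce
  I17: { [C → . ) F], [F → . X ) C], [F → . X Y Y], [F → . Y], [X → . Y], [Y → . + f], [Y → . / / F], [Y → . C f )], [Y → . F Y], [Y → / / . F] }  — shift
  I18: { [C → . ) F], [F → . X ) C], [F → . X Y Y], [F → . Y], [X → . Y], [Y → . + f], [Y → . / / F], [Y → . C f )], [Y → . F Y], [Y → / / F .], [Y → F . Y] }  — shift, reduce
  I19: { [Y → + f .] }  — reduce

I8 contains complete items [F → Y .], [X → Y .] — reduce-reduce conflict.
I11 contains complete items [F → Y .], [X → Y .] — reduce-reduce conflict.
I12 contains complete items [F → X Y Y .], [F → Y .], [X → Y .] — reduce-reduce conflict.
I13 contains complete items [F → Y .], [X → Y .], [Y → F Y .] — reduce-reduce conflict.

Answer: Yes — I8: [F → Y .] vs [X → Y .]; I11: [F → Y .] vs [X → Y .]; I12: [F → X Y Y .] vs [F → Y .]; I13: [F → Y .] vs [X → Y .]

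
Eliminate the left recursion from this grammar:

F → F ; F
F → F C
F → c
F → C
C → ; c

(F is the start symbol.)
F → c F'
F → C F'
F' → ; F F'
F' → C F'
F' → ε
C → ; c

F is directly left-recursive. The standard transformation for
  A → A α₁ | ... | A α_m | β₁ | ... | β_n
is
  A  → β₁ A' | ... | β_n A'
  A' → α₁ A' | ... | α_m A' | ε

F → c becomes F → c F'
F → C becomes F → C F'
F → F ; F becomes F' → ; F F'
F → F C becomes F' → C F'
Add F' → ε

Productions for other non-terminals are unchanged:
  C → ; c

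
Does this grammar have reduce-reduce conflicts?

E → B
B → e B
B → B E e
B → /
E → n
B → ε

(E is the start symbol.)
Yes — I2: [B → .] vs [E → B .]; I6: [B → .] vs [B → e B .]

Augment with E' → E and build the canonical LR(0) collection (I0 = CLOSURE({[E' → . E]}), then GOTO on every symbol after a dot until no new states appear). It has 9 states:
  I0: { [B → . /], [B → . B E e], [B → . e B], [B → .], [E → . B], [E → . n], [E' → . E] }  — shift, reduce
  I1: { [B → / .] }  — reduce
  I2: { [B → . /], [B → . B E e], [B → . e B], [B → .], [B → B . E e], [E → . B], [E → . n], [E → B .] }  — shift, 2 reduces
  I3: { [E' → E .] }  — accept
  I4: { [B → . /], [B → . B E e], [B → . e B], [B → .], [B → e . B] }  — shift, reduce
  I5: { [E → n .] }  — reduce
  I6: { [B → . /], [B → . B E e], [B → . e B], [B → .], [B → B . E e], [B → e B .], [E → . B], [E → . n] }  — shift, 2 reduces
  I7: { [B → B E . e] }  — shift
  I8: { [B → B E e .] }  — reduce

I2 contains complete items [B → .], [E → B .] — reduce-reduce conflict.
I6 contains complete items [B → .], [B → e B .] — reduce-reduce conflict.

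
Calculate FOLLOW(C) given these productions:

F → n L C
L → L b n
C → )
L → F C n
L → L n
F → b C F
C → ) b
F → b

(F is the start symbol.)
To compute FOLLOW(C), find every occurrence of C on a right-hand side N → α C β: add FIRST(β) \ {ε}, and if β is empty or nullable also add FOLLOW(N). Iterate to a fixed point.

In F → n L C: C is at the end, add FOLLOW(F)
In L → F C n: C is followed by n, add FIRST(n) \ {ε} = { 'n' }
In F → b C F: C is followed by F, add FIRST(F) \ {ε} = { 'b', 'n' }

The FOLLOW sets referred to above (computed the same way, to a fixed point):
  FOLLOW(F) = { $, ')' }

Taking the union: FOLLOW(C) = { $, ')', 'b', 'n' }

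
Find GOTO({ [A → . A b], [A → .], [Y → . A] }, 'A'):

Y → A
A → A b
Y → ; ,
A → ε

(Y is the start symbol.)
{ [A → A . b], [Y → A .] }

GOTO(I, 'A') = CLOSURE({ [A → αX.β] : [A → α.Xβ] ∈ I, X = 'A' })

Items with dot before 'A', with the dot advanced:
  [A → . A b] → [A → A . b]
  [Y → . A] → [Y → A .]
Closure adds nothing (no advanced item has the dot before a non-terminal).

GOTO = { [A → A . b], [Y → A .] }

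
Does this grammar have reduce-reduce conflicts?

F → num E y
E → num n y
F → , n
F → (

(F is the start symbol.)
A reduce-reduce conflict occurs when an LR(0) state has two complete items [A → α .] and [B → β .] — both call for a reduction, and with no lookahead the parser cannot choose between them.

Augment with F' → F and build the canonical LR(0) collection (I0 = CLOSURE({[F' → . F]}), then GOTO on every symbol after a dot until no new states appear). It has 11 states:
  I0: { [F → . (], [F → . , n], [F → . num E y], [F' → . F] }  — shift
  I1: { [F → ( .] }  — reduce
  I2: { [F → , . n] }  — shift
  I3: { [F' → F .] }  — accept
  I4: { [E → . num n y], [F → num . E y] }  — shift
  I5: { [F → num E . y] }  — shift
  I6: { [E → num . n y] }  — shift
  I7: { [E → num n . y] }  — shift
  I8: { [E → num n y .] }  — reduce
  I9: { [F → num E y .] }  — reduce
  I10: { [F → , n .] }  — reduce

No state contains more than one complete item.

Answer: No reduce-reduce conflicts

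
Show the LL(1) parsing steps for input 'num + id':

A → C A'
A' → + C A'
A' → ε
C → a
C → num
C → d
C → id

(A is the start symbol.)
Stack is shown with the top on the left.

Stack     Input       Action
----------------------------
A $       num + id $  output A → C A'
C A' $    num + id $  output C → num
num A' $  num + id $  match 'num'
A' $      + id $      output A' → + C A'
+ C A' $  + id $      match '+'
C A' $    id $        output C → id
id A' $   id $        match 'id'
A' $      $           output A' → ε
$         $           accept

The string is accepted.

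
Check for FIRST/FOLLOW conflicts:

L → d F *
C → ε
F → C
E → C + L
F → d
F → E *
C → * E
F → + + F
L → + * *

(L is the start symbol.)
Nullable non-terminals: C, F.
FIRST sets used below: FIRST(C) = { '*', ε }, FIRST(E) = { '*', '+' }

C: nullable alternative(s) C → ε; FOLLOW(C) = { '*', '+' }
  C → ε: FIRST \ {ε} = { } — this is the only nullable alternative, skip
  C → * E: FIRST \ {ε} = { '*' } — overlaps FOLLOW(C) on { '*' }: CONFLICT

F: nullable alternative(s) F → C; FOLLOW(F) = { '*' }
  F → C: FIRST \ {ε} = { '*' } — this is the only nullable alternative, skip
  F → d: FIRST \ {ε} = { 'd' } — disjoint from FOLLOW(F)
  F → E *: FIRST \ {ε} = { '*', '+' } — overlaps FOLLOW(F) on { '*' }: CONFLICT
  F → + + F: FIRST \ {ε} = { '+' } — disjoint from FOLLOW(F)

E, L have no nullable alternative, so no FIRST/FOLLOW check is needed there.

So the grammar has 2 FIRST/FOLLOW conflicts (marked CONFLICT above).

Answer: Yes. C → '*' E with FOLLOW(C) on { '*' }; F → E '*' with FOLLOW(F) on { '*' }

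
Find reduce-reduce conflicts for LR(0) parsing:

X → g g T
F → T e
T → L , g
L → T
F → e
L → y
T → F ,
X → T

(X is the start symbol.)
Yes — I3: [L → T .] vs [X → T .]; I9: [L → T .] vs [X → g g T .]

A reduce-reduce conflict occurs when an LR(0) state has two complete items [A → α .] and [B → β .] — both call for a reduction, and with no lookahead the parser cannot choose between them.

Augment with X' → X and build the canonical LR(0) collection (I0 = CLOSURE({[X' → . X]}), then GOTO on every symbol after a dot until no new states appear). It has 14 states:
  I0: { [F → . T e], [F → . e], [L → . T], [L → . y], [T → . F ,], [T → . L , g], [X → . T], [X → . g g T], [X' → . X] }  — shift
  I1: { [T → F . ,] }  — shift
  I2: { [T → L . , g] }  — shift
  I3: { [F → T . e], [L → T .], [X → T .] }  — shift, 2 reduces
  I4: { [X' → X .] }  — accept
  I5: { [F → e .] }  — reduce
  I6: { [X → g . g T] }  — shift
  I7: { [L → y .] }  — reduce
  I8: { [F → . T e], [F → . e], [L → . T], [L → . y], [T → . F ,], [T → . L , g], [X → g g . T] }  — shift
  I9: { [F → T . e], [L → T .], [X → g g T .] }  — shift, 2 reduces
  I10: { [F → T e .] }  — reduce
  I11: { [T → L , . g] }  — shift
  I12: { [T → L , g .] }  — reduce
  I13: { [T → F , .] }  — reduce

I3 contains complete items [L → T .], [X → T .] — reduce-reduce conflict.
I9 contains complete items [L → T .], [X → g g T .] — reduce-reduce conflict.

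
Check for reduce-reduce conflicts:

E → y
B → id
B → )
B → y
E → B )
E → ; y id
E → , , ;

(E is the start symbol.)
Yes — I7: [B → y .] vs [E → y .]

Augment with E' → E and build the canonical LR(0) collection (I0 = CLOSURE({[E' → . E]}), then GOTO on every symbol after a dot until no new states appear). It has 13 states:
  I0: { [B → . )], [B → . id], [B → . y], [E → . , , ;], [E → . ; y id], [E → . B )], [E → . y], [E' → . E] }  — shift
  I1: { [B → ) .] }  — reduce
  I2: { [E → , . , ;] }  — shift
  I3: { [E → ; . y id] }  — shift
  I4: { [E → B . )] }  — shift
  I5: { [E' → E .] }  — accept
  I6: { [B → id .] }  — reduce
  I7: { [B → y .], [E → y .] }  — 2 reduces
  I8: { [E → B ) .] }  — reduce
  I9: { [E → ; y . id] }  — shift
  I10: { [E → ; y id .] }  — reduce
  I11: { [E → , , . ;] }  — shift
  I12: { [E → , , ; .] }  — reduce

I7 contains complete items [B → y .], [E → y .] — reduce-reduce conflict.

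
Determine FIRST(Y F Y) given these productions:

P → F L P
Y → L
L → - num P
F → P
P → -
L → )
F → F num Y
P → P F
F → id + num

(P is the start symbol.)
{ ')', '-' }

FIRST sets of the non-terminals involved (from the grammar, by fixed-point iteration):
  FIRST(Y) = { ')', '-' }

To compute FIRST(Y F Y), process the symbols left to right:
Symbol Y is a non-terminal. Add FIRST(Y) \ {ε} = { ')', '-' }
Y is not nullable (ε ∉ FIRST(Y)), so stop here.
FIRST(Y F Y) = { ')', '-' }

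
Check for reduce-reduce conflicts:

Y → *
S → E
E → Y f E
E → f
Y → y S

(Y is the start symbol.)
A reduce-reduce conflict occurs when an LR(0) state has two complete items [A → α .] and [B → β .] — both call for a reduction, and with no lookahead the parser cannot choose between them.

Augment with Y' → Y and build the canonical LR(0) collection (I0 = CLOSURE({[Y' → . Y]}), then GOTO on every symbol after a dot until no new states appear). It has 10 states:
  I0: { [Y → . *], [Y → . y S], [Y' → . Y] }  — shift
  I1: { [Y → * .] }  — reduce
  I2: { [Y' → Y .] }  — accept
  I3: { [E → . Y f E], [E → . f], [S → . E], [Y → . *], [Y → . y S], [Y → y . S] }  — shift
  I4: { [S → E .] }  — reduce
  I5: { [Y → y S .] }  — reduce
  I6: { [E → Y . f E] }  — shift
  I7: { [E → f .] }  — reduce
  I8: { [E → . Y f E], [E → . f], [E → Y f . E], [Y → . *], [Y → . y S] }  — shift
  I9: { [E → Y f E .] }  — reduce

No state contains more than one complete item.

Answer: No reduce-reduce conflicts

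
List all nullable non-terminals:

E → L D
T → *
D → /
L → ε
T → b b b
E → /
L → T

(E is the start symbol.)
A non-terminal is nullable if it can derive ε (the empty string): either it has an ε-production, or it has a production whose right-hand side consists entirely of nullable non-terminals.

ε-productions: L → ε
So L is immediately nullable.
No further non-terminal can be added: every production for the remaining non-terminals contains a terminal or a non-nullable non-terminal.
Nullable = { 'L' }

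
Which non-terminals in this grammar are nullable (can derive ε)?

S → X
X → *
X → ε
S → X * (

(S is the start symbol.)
{ 'S', 'X' }

ε-productions: X → ε
So X is immediately nullable.
S → X: every symbol on the right is nullable, so S is nullable too.
Every non-terminal is now nullable.
Nullable = { 'S', 'X' }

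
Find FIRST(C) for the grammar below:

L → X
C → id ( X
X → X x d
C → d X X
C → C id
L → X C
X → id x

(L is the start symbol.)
To compute FIRST(C), examine every production with C on the left-hand side, reading each right-hand side left to right until a non-nullable symbol is reached.

From C → id ( X:
  - id is a terminal: add 'id' and stop
From C → d X X:
  - d is a terminal: add 'd' and stop
From C → C id:
  - C is the symbol being defined: contributes nothing new
    C is not nullable, so stop

Collecting: FIRST(C) = { 'd', 'id' }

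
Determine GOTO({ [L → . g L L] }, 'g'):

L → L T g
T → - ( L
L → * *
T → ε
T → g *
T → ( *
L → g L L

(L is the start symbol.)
{ [L → . * *], [L → . L T g], [L → . g L L], [L → g . L L] }

GOTO(I, 'g') = CLOSURE({ [A → αX.β] : [A → α.Xβ] ∈ I, X = 'g' })

Items with dot before 'g', with the dot advanced:
  [L → . g L L] → [L → g . L L]
Closure of the advanced items:
  [L → g . L L] has the dot before L: add [L → . L T g], [L → . * *], [L → . g L L]

GOTO = { [L → . * *], [L → . L T g], [L → . g L L], [L → g . L L] }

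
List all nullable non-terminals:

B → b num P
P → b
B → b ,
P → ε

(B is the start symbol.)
{ 'P' }

A non-terminal is nullable if it can derive ε (the empty string): either it has an ε-production, or it has a production whose right-hand side consists entirely of nullable non-terminals.

ε-productions: P → ε
So P is immediately nullable.
No further non-terminal can be added: every production for the remaining non-terminals contains a terminal or a non-nullable non-terminal.
Nullable = { 'P' }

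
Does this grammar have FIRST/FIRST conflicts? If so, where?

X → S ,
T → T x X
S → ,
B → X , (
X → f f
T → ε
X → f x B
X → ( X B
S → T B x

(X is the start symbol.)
Yes. X → S ',' / X → f f on { 'f' }; X → S ',' / X → f x B on { 'f' }; X → S ',' / X → '(' X B on { '(' }; X → f f / X → f x B on { 'f' }; S → ',' / S → T B x on { ',' }

A FIRST/FIRST conflict occurs when two productions N → α and N → β for the same non-terminal have FIRST(α) ∩ FIRST(β) ≠ ∅ (with ε ∈ FIRST of a nullable right-hand side, so two nullable alternatives also conflict).

FIRST sets of the non-terminals at (or reachable through a nullable prefix from) the front of some alternative:
  FIRST(S) = { '(', ',', 'f', 'x' }
  FIRST(T) = { 'x', ε }
  FIRST(B) = { '(', ',', 'f', 'x' }

Productions for X:
  X → S ,: FIRST = { '(', ',', 'f', 'x' }
  X → f f: FIRST = { 'f' }
  X → f x B: FIRST = { 'f' }
  X → ( X B: FIRST = { '(' }
Productions for T:
  T → T x X: FIRST = { 'x' }
  T → ε: FIRST = { ε }
Productions for S:
  S → ,: FIRST = { ',' }
  S → T B x: FIRST = { '(', ',', 'f', 'x' }
B has only one production, so no FIRST/FIRST conflict is possible there.

Conflict for X: X → S , and X → f f
  Overlap: { 'f' }
Conflict for X: X → S , and X → f x B
  Overlap: { 'f' }
Conflict for X: X → S , and X → ( X B
  Overlap: { '(' }
Conflict for X: X → f f and X → f x B
  Overlap: { 'f' }
Conflict for S: S → , and S → T B x
  Overlap: { ',' }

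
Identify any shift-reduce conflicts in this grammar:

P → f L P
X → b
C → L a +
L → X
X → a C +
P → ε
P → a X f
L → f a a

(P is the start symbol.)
Yes — I0: [P → .] vs [P → . a X f]; I4: [P → .] vs [P → . a X f]

Augment with P' → P and build the canonical LR(0) collection (I0 = CLOSURE({[P' → . P]}), then GOTO on every symbol after a dot until no new states appear). It has 19 states:
  I0: { [P → . a X f], [P → . f L P], [P → .], [P' → . P] }  — shift, reduce
  I1: { [P' → P .] }  — accept
  I2: { [P → a . X f], [X → . a C +], [X → . b] }  — shift
  I3: { [L → . X], [L → . f a a], [P → f . L P], [X → . a C +], [X → . b] }  — shift
  I4: { [P → . a X f], [P → . f L P], [P → .], [P → f L . P] }  — shift, reduce
  I5: { [L → X .] }  — reduce
  I6: { [C → . L a +], [L → . X], [L → . f a a], [X → . a C +], [X → . b], [X → a . C +] }  — shift
  I7: { [X → b .] }  — reduce
  I8: { [L → f . a a] }  — shift
  I9: { [L → f a . a] }  — shift
  I10: { [L → f a a .] }  — reduce
  I11: { [X → a C . +] }  — shift
  I12: { [C → L . a +] }  — shift
  I13: { [C → L a . +] }  — shift
  I14: { [C → L a + .] }  — reduce
  I15: { [X → a C + .] }  — reduce
  I16: { [P → f L P .] }  — reduce
  I17: { [P → a X . f] }  — shift
  I18: { [P → a X f .] }  — reduce

I0 contains reduce item [P → .] and shift items [P → . a X f], [P → . f L P] — shift-reduce conflict.
I4 contains reduce item [P → .] and shift items [P → . a X f], [P → . f L P] — shift-reduce conflict.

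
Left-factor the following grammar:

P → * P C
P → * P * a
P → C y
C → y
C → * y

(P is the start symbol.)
P → * P P'
P' → C
P' → * a
P → C y
C → y
C → * y

Left-factoring transforms A → αβ₁ | αβ₂ into A → αA' and A' → β₁ | β₂
(α is the longest common prefix among the alternatives). Repeat until
no nonterminal has two alternatives with a common prefix.

Round 1: P has alternatives sharing prefix '* P'. Introduce P': P → * P P'
  Add: P' → C
  Add: P' → * a

No remaining common prefixes — done.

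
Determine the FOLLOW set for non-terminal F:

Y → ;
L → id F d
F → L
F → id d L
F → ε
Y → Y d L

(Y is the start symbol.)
{ 'd' }

In L → id F d: F is followed by d, add FIRST(d) \ {ε} = { 'd' }

Taking the union: FOLLOW(F) = { 'd' }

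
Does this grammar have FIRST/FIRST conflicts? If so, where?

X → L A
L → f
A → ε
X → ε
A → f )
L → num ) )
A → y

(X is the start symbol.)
No FIRST/FIRST conflicts.

FIRST sets of the non-terminals at (or reachable through a nullable prefix from) the front of some alternative:
  FIRST(L) = { 'f', 'num' }

Productions for X:
  X → L A: FIRST = { 'f', 'num' }
  X → ε: FIRST = { ε }
Productions for L:
  L → f: FIRST = { 'f' }
  L → num ) ): FIRST = { 'num' }
Productions for A:
  A → ε: FIRST = { ε }
  A → f ): FIRST = { 'f' }
  A → y: FIRST = { 'y' }

All alternatives of each non-terminal have pairwise disjoint FIRST sets.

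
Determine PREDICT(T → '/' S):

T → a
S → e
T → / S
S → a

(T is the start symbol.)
{ '/' }

PREDICT(T → '/' S) = (FIRST(RHS) \ {ε}) ∪ (FOLLOW(T) if ε ∈ FIRST(RHS), i.e. RHS ⇒* ε)
FIRST('/' S) = { '/' }
ε ∉ FIRST('/' S), so FOLLOW(T) is not added.
PREDICT(T → '/' S) = { '/' }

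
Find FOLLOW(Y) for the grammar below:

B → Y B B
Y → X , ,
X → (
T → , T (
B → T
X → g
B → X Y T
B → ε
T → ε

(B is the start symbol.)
{ $, '(', ',', 'g' }

To compute FOLLOW(Y), find every occurrence of Y on a right-hand side N → α Y β: add FIRST(β) \ {ε}, and if β is empty or nullable also add FOLLOW(N). Iterate to a fixed point.

In B → Y B B: Y is followed by B B, add FIRST(B B) \ {ε} = { '(', ',', 'g' }
  B B is nullable, so also add FOLLOW(B)
In B → X Y T: Y is followed by T, add FIRST(T) \ {ε} = { ',' }
  T is nullable, so also add FOLLOW(B)

The FOLLOW sets referred to above (computed the same way, to a fixed point):
  FOLLOW(B) = { $, '(', ',', 'g' }

Taking the union: FOLLOW(Y) = { $, '(', ',', 'g' }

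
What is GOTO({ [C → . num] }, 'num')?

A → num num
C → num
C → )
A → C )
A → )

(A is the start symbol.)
GOTO(I, 'num') = CLOSURE({ [A → αX.β] : [A → α.Xβ] ∈ I, X = 'num' })

Items with dot before 'num', with the dot advanced:
  [C → . num] → [C → num .]
Closure adds nothing (no advanced item has the dot before a non-terminal).

GOTO = { [C → num .] }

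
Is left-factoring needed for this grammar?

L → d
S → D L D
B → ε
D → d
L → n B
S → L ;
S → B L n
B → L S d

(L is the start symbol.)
Left-factoring is needed when two productions for the same non-terminal
share a common prefix on the right-hand side.

Productions for L:
  L → d
  L → n B
Productions for S:
  S → D L D
  S → L ;
  S → B L n
Productions for B:
  B → ε
  B → L S d

No common prefixes found.

Answer: No, left-factoring is not needed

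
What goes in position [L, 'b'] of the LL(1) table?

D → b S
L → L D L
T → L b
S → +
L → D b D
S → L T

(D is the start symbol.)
L → L D L, L → D b D

To find M[L, 'b'], we find productions for L where 'b' is in the predict set (PREDICT(N → α) = (FIRST(α) \ {ε}) ∪ (FOLLOW(N) if α ⇒* ε)).

Relevant sets:
  FIRST(L) = { 'b' }
  FIRST(D) = { 'b' }

L → L D L: PREDICT = { 'b' }
  'b' is in predict set, so this production goes in M[L, 'b']
L → D b D: PREDICT = { 'b' }
  'b' is in predict set, so this production goes in M[L, 'b']

M[L, 'b'] = L → L D L, L → D b D  (a multiply-defined cell — the grammar is not LL(1))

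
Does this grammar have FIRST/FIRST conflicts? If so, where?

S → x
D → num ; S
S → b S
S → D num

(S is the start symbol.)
No FIRST/FIRST conflicts.

FIRST sets of the non-terminals at (or reachable through a nullable prefix from) the front of some alternative:
  FIRST(D) = { 'num' }

Productions for S:
  S → x: FIRST = { 'x' }
  S → b S: FIRST = { 'b' }
  S → D num: FIRST = { 'num' }
D has only one production, so no FIRST/FIRST conflict is possible there.

All alternatives of each non-terminal have pairwise disjoint FIRST sets.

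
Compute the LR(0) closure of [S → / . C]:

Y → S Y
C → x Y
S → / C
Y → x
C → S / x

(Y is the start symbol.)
To compute CLOSURE, for each item [A → α.Bβ] where B is a non-terminal, add [B → .γ] for all productions B → γ; repeat for the newly added items until nothing changes.

Start with: [S → / . C]
  [S → / . C] has the dot before C: add [C → . x Y], [C → . S / x]
  [C → . S / x] has the dot before S: add [S → . / C]
No further items can be added.

CLOSURE = { [C → . S / x], [C → . x Y], [S → . / C], [S → / . C] }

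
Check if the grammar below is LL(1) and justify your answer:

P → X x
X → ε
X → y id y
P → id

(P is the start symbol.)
A grammar is LL(1) if for each non-terminal N with multiple productions, the predict sets of those productions are pairwise disjoint, where PREDICT(N → α) = (FIRST(α) \ {ε}) ∪ (FOLLOW(N) if α ⇒* ε).

Relevant sets:
  FIRST(X) = { 'y', ε }
  FOLLOW(X) = { 'x' }

For P:
  PREDICT(P → X x) = { 'x', 'y' }
  PREDICT(P → id) = { 'id' }
For X:
  PREDICT(X → ε) = { 'x' }
  PREDICT(X → y id y) = { 'y' }

All predict sets are disjoint. The grammar IS LL(1).

Answer: Yes, the grammar is LL(1).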